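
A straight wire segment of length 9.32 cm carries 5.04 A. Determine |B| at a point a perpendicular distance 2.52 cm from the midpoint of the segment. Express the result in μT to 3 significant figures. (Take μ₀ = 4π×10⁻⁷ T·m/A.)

For a finite straight segment, B = (μ₀I/4πd)(sinθ₁ + sinθ₂), where θ₁, θ₂ are the angles from the perpendicular to each end.
The perpendicular from the point meets the wire at its midpoint, so each end is L/2 = 0.0466 m away along the wire.
sinθ₁ = 0.0466/√(0.0466²+0.0252²) = 0.8796; sinθ₂ = 0.0466/√(0.0466²+0.0252²) = 0.8796.
B = (4π×10⁻⁷ × 5.04) / (4π × 0.0252) × (0.8796 + 0.8796) = 3.52×10⁻⁵ T.

B ≈ 35.2 μT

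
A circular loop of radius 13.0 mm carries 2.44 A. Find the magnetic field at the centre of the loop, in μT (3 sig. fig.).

B ≈ 118 μT

At the centre of a circular loop the Biot–Savart law gives B = μ₀I/(2R).
B = (4π×10⁻⁷ × 2.44) / (2 × 0.013) = 1.18×10⁻⁴ T.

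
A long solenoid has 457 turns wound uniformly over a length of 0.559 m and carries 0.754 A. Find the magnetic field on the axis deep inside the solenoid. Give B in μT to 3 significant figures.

B ≈ 775 μT

Inside a long solenoid, B = μ₀nI with n = 817.5 turns/m.
B = 4π×10⁻⁷ × 817.5 × 0.754 = 7.75×10⁻⁴ T.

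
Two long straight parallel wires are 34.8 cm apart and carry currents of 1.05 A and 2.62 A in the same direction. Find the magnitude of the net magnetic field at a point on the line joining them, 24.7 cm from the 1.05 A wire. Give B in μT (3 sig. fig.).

Each long wire gives B = μ₀I/(2πd). Distances are d₁ = 0.247 m and d₂ = 0.101 m.
B₁ = 8.50×10⁻⁷ T, B₂ = 5.19×10⁻⁶ T.
Between parallel currents the two contributions point in opposite directions, so they subtract. B = |B₁ − B₂| = |8.50×10⁻⁷ − 5.19×10⁻⁶| = 4.34×10⁻⁶ T.

B ≈ 4.34 μT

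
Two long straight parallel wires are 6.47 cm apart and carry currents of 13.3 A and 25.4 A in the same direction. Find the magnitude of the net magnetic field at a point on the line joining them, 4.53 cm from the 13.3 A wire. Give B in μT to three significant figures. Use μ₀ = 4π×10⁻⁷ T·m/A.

Each long wire gives B = μ₀I/(2πd). Distances are d₁ = 0.0453 m and d₂ = 0.0194 m.
B₁ = 5.87×10⁻⁵ T, B₂ = 2.62×10⁻⁴ T.
Between parallel currents the two contributions point in opposite directions, so they subtract. B = |B₁ − B₂| = |5.87×10⁻⁵ − 2.62×10⁻⁴| = 2.03×10⁻⁴ T.

B ≈ 203 μT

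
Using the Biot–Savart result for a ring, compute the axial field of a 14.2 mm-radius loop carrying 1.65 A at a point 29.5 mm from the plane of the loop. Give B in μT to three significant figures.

B ≈ 5.96 μT

On the axis of a circular loop, B = μ₀IR² / [2(R²+z²)^(3/2)].
R² + z² = (0.0142)² + (0.0295)² = 0.001072 m², and (R²+z²)^(3/2) = 3.51×10⁻⁵ m³.
B = (4π×10⁻⁷ × 1.65 × 0.0002016) / (2 × 3.51×10⁻⁵) = 5.96×10⁻⁶ T.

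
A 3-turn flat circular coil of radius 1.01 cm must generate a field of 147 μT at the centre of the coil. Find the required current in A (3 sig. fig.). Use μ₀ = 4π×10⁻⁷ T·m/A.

I ≈ 0.788 A

For an N-turn coil, B = Nμ₀I/(2R) with R = 0.0101 m, so I = 2RB/(Nμ₀) = 2 × 0.0101 × 1.47×10⁻⁴ / (3 × 4π×10⁻⁷) = 0.788 A.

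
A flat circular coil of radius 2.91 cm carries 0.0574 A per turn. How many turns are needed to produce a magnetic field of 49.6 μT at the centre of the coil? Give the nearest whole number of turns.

For an N-turn coil, B = Nμ₀I/(2R). A single turn gives B₁ = 1.24×10⁻⁶ T with R = 0.0291 m.
N = B/B₁ = 4.96×10⁻⁵ / 1.24×10⁻⁶ = 40.02.

N = 40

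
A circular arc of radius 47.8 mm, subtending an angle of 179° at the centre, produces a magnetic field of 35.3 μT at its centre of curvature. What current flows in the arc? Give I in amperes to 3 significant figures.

I ≈ 5.40 A

For a circular arc, B = μ₀Iφ/(4πR) with φ in radians; here φ = 3.124 rad.
So I = 4πRB/(μ₀φ) = 4π × 0.0478 × 3.53×10⁻⁵ / (4π×10⁻⁷ × 3.124) = 5.40 A.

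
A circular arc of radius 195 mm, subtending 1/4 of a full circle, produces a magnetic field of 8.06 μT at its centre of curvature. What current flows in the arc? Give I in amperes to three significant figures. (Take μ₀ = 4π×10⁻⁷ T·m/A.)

I ≈ 10.0 A

For a circular arc, B = μ₀Iφ/(4πR) with φ in radians; here φ = 1.571 rad.
So I = 4πRB/(μ₀φ) = 4π × 0.195 × 8.06×10⁻⁶ / (4π×10⁻⁷ × 1.571) = 10.0 A.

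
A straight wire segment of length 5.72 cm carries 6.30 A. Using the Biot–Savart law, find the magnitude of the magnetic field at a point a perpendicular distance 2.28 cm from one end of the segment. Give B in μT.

For a finite straight segment, B = (μ₀I/4πd)(sinθ₁ + sinθ₂), where θ₁, θ₂ are the angles from the perpendicular to each end.
The perpendicular foot is at one end, so the two end-offsets along the wire are 0 and L = 0.0572 m.
sinθ₁ = 0/√(0²+0.0228²) = 0.0000; sinθ₂ = 0.0572/√(0.0572²+0.0228²) = 0.9289.
B = (4π×10⁻⁷ × 6.30) / (4π × 0.0228) × (0.0000 + 0.9289) = 2.57×10⁻⁵ T.

B ≈ 25.7 μT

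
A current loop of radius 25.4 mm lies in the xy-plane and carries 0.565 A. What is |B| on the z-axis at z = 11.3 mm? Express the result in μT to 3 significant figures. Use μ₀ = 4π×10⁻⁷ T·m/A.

B ≈ 10.7 μT

On the axis of a circular loop, B = μ₀IR² / [2(R²+z²)^(3/2)].
R² + z² = (0.0254)² + (0.0113)² = 0.0007729 m², and (R²+z²)^(3/2) = 2.15×10⁻⁵ m³.
B = (4π×10⁻⁷ × 0.565 × 0.0006452) / (2 × 2.15×10⁻⁵) = 1.07×10⁻⁵ T.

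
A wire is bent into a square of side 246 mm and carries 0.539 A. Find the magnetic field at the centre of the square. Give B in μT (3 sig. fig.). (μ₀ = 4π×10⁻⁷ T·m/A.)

B ≈ 2.48 μT

Each side is a finite straight segment at perpendicular distance d = a/(2 tan(π/4)) = 0.123 m from the centre, with end-angles ±π/4.
One side contributes B₁ = (μ₀I/4πd)·2 sin(π/4) = 6.20×10⁻⁷ T.
All 4 sides add in the same direction: B = 4 × 6.20×10⁻⁷ = 2.48×10⁻⁶ T.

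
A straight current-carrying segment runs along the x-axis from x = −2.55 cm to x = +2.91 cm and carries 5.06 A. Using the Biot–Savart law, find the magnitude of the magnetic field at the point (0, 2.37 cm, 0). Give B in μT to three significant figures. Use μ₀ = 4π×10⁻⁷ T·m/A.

B ≈ 32.2 μT

For a finite straight segment, B = (μ₀I/4πd)(sinθ₁ + sinθ₂), where θ₁, θ₂ are the angles from the perpendicular to each end.
The perpendicular distance is d = 0.0237 m; the end-offsets along the wire are a = 0.0255 m and b = 0.0291 m.
sinθ₁ = 0.0255/√(0.0255²+0.0237²) = 0.7325; sinθ₂ = 0.0291/√(0.0291²+0.0237²) = 0.7754.
B = (4π×10⁻⁷ × 5.06) / (4π × 0.0237) × (0.7325 + 0.7754) = 3.22×10⁻⁵ T.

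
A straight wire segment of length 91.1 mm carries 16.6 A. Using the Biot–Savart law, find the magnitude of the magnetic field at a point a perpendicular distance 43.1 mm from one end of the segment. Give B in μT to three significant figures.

B ≈ 34.8 μT

For a finite straight segment, B = (μ₀I/4πd)(sinθ₁ + sinθ₂), where θ₁, θ₂ are the angles from the perpendicular to each end.
The perpendicular foot is at one end, so the two end-offsets along the wire are 0 and L = 0.0911 m.
sinθ₁ = 0/√(0²+0.0431²) = 0.0000; sinθ₂ = 0.0911/√(0.0911²+0.0431²) = 0.9039.
B = (4π×10⁻⁷ × 16.6) / (4π × 0.0431) × (0.0000 + 0.9039) = 3.48×10⁻⁵ T.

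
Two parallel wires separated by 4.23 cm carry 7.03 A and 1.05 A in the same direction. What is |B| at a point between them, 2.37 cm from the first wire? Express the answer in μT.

Each long wire gives B = μ₀I/(2πd). Distances are d₁ = 0.0237 m and d₂ = 0.0186 m.
B₁ = 5.93×10⁻⁵ T, B₂ = 1.13×10⁻⁵ T.
Between parallel currents the two contributions point in opposite directions, so they subtract. B = |B₁ − B₂| = |5.93×10⁻⁵ − 1.13×10⁻⁵| = 4.80×10⁻⁵ T.

B ≈ 48.0 μT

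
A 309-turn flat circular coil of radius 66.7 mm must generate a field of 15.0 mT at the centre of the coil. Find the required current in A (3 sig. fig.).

I ≈ 5.15 A

For an N-turn coil, B = Nμ₀I/(2R) with R = 0.0667 m, so I = 2RB/(Nμ₀) = 2 × 0.0667 × 1.50×10⁻² / (309 × 4π×10⁻⁷) = 5.15 A.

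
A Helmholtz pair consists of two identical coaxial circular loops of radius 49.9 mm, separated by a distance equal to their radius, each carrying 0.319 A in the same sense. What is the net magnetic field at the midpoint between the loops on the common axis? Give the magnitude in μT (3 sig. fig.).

B ≈ 5.75 μT

Each loop contributes B = μ₀IR²/[2(R²+z²)^(3/2)] on the axis, with z measured from that loop.
Loop 1 (z = 0.02495 m): B₁ = 2.87×10⁻⁶ T. Loop 2 (z = 0.02495 m): B₂ = 2.87×10⁻⁶ T.
The fields add: B = B₁ + B₂ = 5.75×10⁻⁶ T.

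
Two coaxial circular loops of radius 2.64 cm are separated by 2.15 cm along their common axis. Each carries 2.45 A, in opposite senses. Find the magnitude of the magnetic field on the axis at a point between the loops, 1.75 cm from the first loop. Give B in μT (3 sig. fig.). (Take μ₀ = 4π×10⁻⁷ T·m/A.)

Each loop contributes B = μ₀IR²/[2(R²+z²)^(3/2)] on the axis, with z measured from that loop.
Loop 1 (z = 0.0175 m): B₁ = 3.38×10⁻⁵ T. Loop 2 (z = 0.004 m): B₂ = 5.64×10⁻⁵ T.
The fields oppose: B = |B₁ − B₂| = 2.26×10⁻⁵ T.

B ≈ 22.6 μT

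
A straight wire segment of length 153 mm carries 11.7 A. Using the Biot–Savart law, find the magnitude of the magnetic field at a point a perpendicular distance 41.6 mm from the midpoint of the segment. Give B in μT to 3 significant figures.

B ≈ 49.4 μT

For a finite straight segment, B = (μ₀I/4πd)(sinθ₁ + sinθ₂), where θ₁, θ₂ are the angles from the perpendicular to each end.
The perpendicular from the point meets the wire at its midpoint, so each end is L/2 = 0.0765 m away along the wire.
sinθ₁ = 0.0765/√(0.0765²+0.0416²) = 0.8785; sinθ₂ = 0.0765/√(0.0765²+0.0416²) = 0.8785.
B = (4π×10⁻⁷ × 11.7) / (4π × 0.0416) × (0.8785 + 0.8785) = 4.94×10⁻⁵ T.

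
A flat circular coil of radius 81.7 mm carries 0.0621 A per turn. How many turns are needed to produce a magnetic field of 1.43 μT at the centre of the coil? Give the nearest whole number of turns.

N = 3

For an N-turn coil, B = Nμ₀I/(2R). A single turn gives B₁ = 4.78×10⁻⁷ T with R = 0.0817 m.
N = B/B₁ = 1.43×10⁻⁶ / 4.78×10⁻⁷ = 2.99.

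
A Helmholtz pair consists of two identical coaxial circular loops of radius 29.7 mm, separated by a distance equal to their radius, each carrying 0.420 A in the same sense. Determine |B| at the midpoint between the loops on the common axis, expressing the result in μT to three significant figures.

Each loop contributes B = μ₀IR²/[2(R²+z²)^(3/2)] on the axis, with z measured from that loop.
Loop 1 (z = 0.01485 m): B₁ = 6.36×10⁻⁶ T. Loop 2 (z = 0.01485 m): B₂ = 6.36×10⁻⁶ T.
The fields add: B = B₁ + B₂ = 1.27×10⁻⁵ T.

B ≈ 12.7 μT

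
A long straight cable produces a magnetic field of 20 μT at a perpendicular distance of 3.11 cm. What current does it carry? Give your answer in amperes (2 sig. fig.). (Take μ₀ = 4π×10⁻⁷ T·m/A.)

For a long straight wire B = μ₀I/(2πd), so I = 2πdB/μ₀.
I = 2π × 0.0311 × 2.00×10⁻⁵ / (4π×10⁻⁷) = 3.11 A.

I ≈ 3.1 A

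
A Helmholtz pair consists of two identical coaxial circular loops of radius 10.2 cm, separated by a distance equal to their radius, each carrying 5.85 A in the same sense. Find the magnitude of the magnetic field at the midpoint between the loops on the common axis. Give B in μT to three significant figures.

Each loop contributes B = μ₀IR²/[2(R²+z²)^(3/2)] on the axis, with z measured from that loop.
Loop 1 (z = 0.051 m): B₁ = 2.58×10⁻⁵ T. Loop 2 (z = 0.051 m): B₂ = 2.58×10⁻⁵ T.
The fields add: B = B₁ + B₂ = 5.16×10⁻⁵ T.

B ≈ 51.6 μT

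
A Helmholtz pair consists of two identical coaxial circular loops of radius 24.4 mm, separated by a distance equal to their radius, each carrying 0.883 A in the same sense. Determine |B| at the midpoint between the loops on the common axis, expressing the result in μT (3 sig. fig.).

B ≈ 32.5 μT

Each loop contributes B = μ₀IR²/[2(R²+z²)^(3/2)] on the axis, with z measured from that loop.
Loop 1 (z = 0.0122 m): B₁ = 1.63×10⁻⁵ T. Loop 2 (z = 0.0122 m): B₂ = 1.63×10⁻⁵ T.
The fields add: B = B₁ + B₂ = 3.25×10⁻⁵ T.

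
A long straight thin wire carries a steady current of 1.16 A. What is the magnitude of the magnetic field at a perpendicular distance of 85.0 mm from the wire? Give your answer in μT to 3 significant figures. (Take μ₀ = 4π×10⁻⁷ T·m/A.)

For an infinitely long straight wire, B = μ₀I/(2πd).
B = (4π×10⁻⁷ × 1.16) / (2π × 0.085) = 2.73×10⁻⁶ T.

B ≈ 2.73 μT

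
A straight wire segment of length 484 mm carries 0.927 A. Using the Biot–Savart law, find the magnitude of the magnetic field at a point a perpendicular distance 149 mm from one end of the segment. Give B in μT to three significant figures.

B ≈ 0.595 μT

For a finite straight segment, B = (μ₀I/4πd)(sinθ₁ + sinθ₂), where θ₁, θ₂ are the angles from the perpendicular to each end.
The perpendicular foot is at one end, so the two end-offsets along the wire are 0 and L = 0.484 m.
sinθ₁ = 0/√(0²+0.149²) = 0.0000; sinθ₂ = 0.484/√(0.484²+0.149²) = 0.9557.
B = (4π×10⁻⁷ × 0.927) / (4π × 0.149) × (0.0000 + 0.9557) = 5.95×10⁻⁷ T.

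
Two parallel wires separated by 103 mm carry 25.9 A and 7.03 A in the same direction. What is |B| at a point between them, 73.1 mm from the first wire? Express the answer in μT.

Each long wire gives B = μ₀I/(2πd). Distances are d₁ = 0.0731 m and d₂ = 0.0299 m.
B₁ = 7.09×10⁻⁵ T, B₂ = 4.70×10⁻⁵ T.
Between parallel currents the two contributions point in opposite directions, so they subtract. B = |B₁ − B₂| = |7.09×10⁻⁵ − 4.70×10⁻⁵| = 2.38×10⁻⁵ T.

B ≈ 23.8 μT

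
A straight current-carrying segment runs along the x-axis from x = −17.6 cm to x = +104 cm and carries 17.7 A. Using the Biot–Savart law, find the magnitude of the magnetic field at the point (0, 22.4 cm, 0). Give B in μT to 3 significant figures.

For a finite straight segment, B = (μ₀I/4πd)(sinθ₁ + sinθ₂), where θ₁, θ₂ are the angles from the perpendicular to each end.
The perpendicular distance is d = 0.224 m; the end-offsets along the wire are a = 0.176 m and b = 1.04 m.
sinθ₁ = 0.176/√(0.176²+0.224²) = 0.6178; sinθ₂ = 1.04/√(1.04²+0.224²) = 0.9776.
B = (4π×10⁻⁷ × 17.7) / (4π × 0.224) × (0.6178 + 0.9776) = 1.26×10⁻⁵ T.

B ≈ 12.6 μT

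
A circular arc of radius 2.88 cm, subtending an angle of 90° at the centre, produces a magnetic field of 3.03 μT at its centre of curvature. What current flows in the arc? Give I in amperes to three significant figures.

For a circular arc, B = μ₀Iφ/(4πR) with φ in radians; here φ = 1.571 rad.
So I = 4πRB/(μ₀φ) = 4π × 0.0288 × 3.03×10⁻⁶ / (4π×10⁻⁷ × 1.571) = 0.556 A.

I ≈ 0.556 A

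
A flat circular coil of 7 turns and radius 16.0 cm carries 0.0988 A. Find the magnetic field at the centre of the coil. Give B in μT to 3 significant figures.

For an N-turn flat coil, B = Nμ₀I/(2R) with R = 0.16 m.
B = 7 × 3.88×10⁻⁷ T = 2.72×10⁻⁶ T.

B ≈ 2.72 μT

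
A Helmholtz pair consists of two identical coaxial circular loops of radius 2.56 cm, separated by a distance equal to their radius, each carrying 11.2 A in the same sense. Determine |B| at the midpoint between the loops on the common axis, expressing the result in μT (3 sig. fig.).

B ≈ 393 μT

Each loop contributes B = μ₀IR²/[2(R²+z²)^(3/2)] on the axis, with z measured from that loop.
Loop 1 (z = 0.0128 m): B₁ = 1.97×10⁻⁴ T. Loop 2 (z = 0.0128 m): B₂ = 1.97×10⁻⁴ T.
The fields add: B = B₁ + B₂ = 3.93×10⁻⁴ T.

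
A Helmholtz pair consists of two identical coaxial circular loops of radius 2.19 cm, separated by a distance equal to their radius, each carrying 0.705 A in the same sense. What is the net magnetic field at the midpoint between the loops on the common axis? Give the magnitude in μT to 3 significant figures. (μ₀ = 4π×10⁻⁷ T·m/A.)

B ≈ 28.9 μT

Each loop contributes B = μ₀IR²/[2(R²+z²)^(3/2)] on the axis, with z measured from that loop.
Loop 1 (z = 0.01095 m): B₁ = 1.45×10⁻⁵ T. Loop 2 (z = 0.01095 m): B₂ = 1.45×10⁻⁵ T.
The fields add: B = B₁ + B₂ = 2.89×10⁻⁵ T.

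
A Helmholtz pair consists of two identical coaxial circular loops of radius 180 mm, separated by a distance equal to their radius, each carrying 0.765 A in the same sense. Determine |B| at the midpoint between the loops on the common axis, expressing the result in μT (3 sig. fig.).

B ≈ 3.82 μT

Each loop contributes B = μ₀IR²/[2(R²+z²)^(3/2)] on the axis, with z measured from that loop.
Loop 1 (z = 0.09 m): B₁ = 1.91×10⁻⁶ T. Loop 2 (z = 0.09 m): B₂ = 1.91×10⁻⁶ T.
The fields add: B = B₁ + B₂ = 3.82×10⁻⁶ T.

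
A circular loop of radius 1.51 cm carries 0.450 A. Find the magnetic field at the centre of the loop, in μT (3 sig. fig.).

B ≈ 18.7 μT

At the centre of a circular loop the Biot–Savart law gives B = μ₀I/(2R).
B = (4π×10⁻⁷ × 0.450) / (2 × 0.0151) = 1.87×10⁻⁵ T.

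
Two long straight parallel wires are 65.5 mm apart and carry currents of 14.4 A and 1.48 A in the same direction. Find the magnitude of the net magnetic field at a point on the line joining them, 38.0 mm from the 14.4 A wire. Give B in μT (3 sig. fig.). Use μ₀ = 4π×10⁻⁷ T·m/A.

Each long wire gives B = μ₀I/(2πd). Distances are d₁ = 0.038 m and d₂ = 0.0275 m.
B₁ = 7.58×10⁻⁵ T, B₂ = 1.08×10⁻⁵ T.
Between parallel currents the two contributions point in opposite directions, so they subtract. B = |B₁ − B₂| = |7.58×10⁻⁵ − 1.08×10⁻⁵| = 6.50×10⁻⁵ T.

B ≈ 65.0 μT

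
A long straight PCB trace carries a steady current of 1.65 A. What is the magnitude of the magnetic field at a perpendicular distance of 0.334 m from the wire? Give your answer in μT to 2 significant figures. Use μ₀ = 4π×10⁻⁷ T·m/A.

For an infinitely long straight wire, B = μ₀I/(2πd).
B = (4π×10⁻⁷ × 1.65) / (2π × 0.334) = 9.88×10⁻⁷ T.

B ≈ 0.99 μT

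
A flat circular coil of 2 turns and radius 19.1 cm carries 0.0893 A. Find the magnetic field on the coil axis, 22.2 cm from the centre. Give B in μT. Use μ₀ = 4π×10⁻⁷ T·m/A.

For an N-turn flat coil, B = Nμ₀IR²/[2(R²+z²)^(3/2)] with R = 0.191 m, z = 0.222 m.
B = 2 × 8.15×10⁻⁸ T = 1.63×10⁻⁷ T.

B ≈ 0.163 μT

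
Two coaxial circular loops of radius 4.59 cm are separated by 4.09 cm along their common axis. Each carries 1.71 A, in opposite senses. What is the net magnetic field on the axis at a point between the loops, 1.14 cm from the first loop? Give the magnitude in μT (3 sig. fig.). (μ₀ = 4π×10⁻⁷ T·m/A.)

B ≈ 7.46 μT

Each loop contributes B = μ₀IR²/[2(R²+z²)^(3/2)] on the axis, with z measured from that loop.
Loop 1 (z = 0.0114 m): B₁ = 2.14×10⁻⁵ T. Loop 2 (z = 0.0295 m): B₂ = 1.39×10⁻⁵ T.
The fields oppose: B = |B₁ − B₂| = 7.46×10⁻⁶ T.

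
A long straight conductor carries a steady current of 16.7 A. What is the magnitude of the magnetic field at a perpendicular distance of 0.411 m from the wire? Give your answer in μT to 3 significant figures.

B ≈ 8.13 μT

For an infinitely long straight wire, B = μ₀I/(2πd).
B = (4π×10⁻⁷ × 16.7) / (2π × 0.411) = 8.13×10⁻⁶ T.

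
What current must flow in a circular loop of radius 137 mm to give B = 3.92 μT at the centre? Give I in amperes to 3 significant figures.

At the centre of a circular loop B = μ₀I/(2R), so I = 2RB/μ₀.
With R = 0.137 m, I = 2 × 0.137 × 3.92×10⁻⁶ / (4π×10⁻⁷) = 0.855 A.

I ≈ 0.855 A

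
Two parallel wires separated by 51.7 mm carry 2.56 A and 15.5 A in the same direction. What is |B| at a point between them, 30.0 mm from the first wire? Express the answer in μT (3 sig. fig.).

B ≈ 126 μT

Each long wire gives B = μ₀I/(2πd). Distances are d₁ = 0.03 m and d₂ = 0.0217 m.
B₁ = 1.71×10⁻⁵ T, B₂ = 1.43×10⁻⁴ T.
Between parallel currents the two contributions point in opposite directions, so they subtract. B = |B₁ − B₂| = |1.71×10⁻⁵ − 1.43×10⁻⁴| = 1.26×10⁻⁴ T.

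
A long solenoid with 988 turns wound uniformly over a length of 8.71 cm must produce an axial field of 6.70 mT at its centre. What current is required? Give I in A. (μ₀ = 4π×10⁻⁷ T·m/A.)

Inside a long solenoid B = μ₀nI with n = 1.134×10⁴ m⁻¹, so I = B/(μ₀n).
I = 6.70×10⁻³ / (4π×10⁻⁷ × 1.134×10⁴) = 0.470 A.

I ≈ 0.470 A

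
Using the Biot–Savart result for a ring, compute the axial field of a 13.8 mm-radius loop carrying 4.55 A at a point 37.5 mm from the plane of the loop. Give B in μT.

On the axis of a circular loop, B = μ₀IR² / [2(R²+z²)^(3/2)].
R² + z² = (0.0138)² + (0.0375)² = 0.001597 m², and (R²+z²)^(3/2) = 6.38×10⁻⁵ m³.
B = (4π×10⁻⁷ × 4.55 × 0.0001904) / (2 × 6.38×10⁻⁵) = 8.53×10⁻⁶ T.

B ≈ 8.53 μT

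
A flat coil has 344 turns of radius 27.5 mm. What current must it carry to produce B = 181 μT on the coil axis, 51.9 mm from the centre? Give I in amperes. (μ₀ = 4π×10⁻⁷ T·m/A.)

For an N-turn coil, B = Nμ₀IR²/[2(R²+z²)^(3/2)] with R = 0.0275 m, z = 0.0519 m, so I = 2B(R²+z²)^(3/2)/(Nμ₀R²) = 2 × 1.81×10⁻⁴ × 2.03×10⁻⁴ / (344 × 4π×10⁻⁷ × 0.0007562) = 0.224 A.

I ≈ 0.224 A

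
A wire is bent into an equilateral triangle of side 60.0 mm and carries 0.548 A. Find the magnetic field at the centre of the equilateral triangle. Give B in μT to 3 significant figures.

B ≈ 16.4 μT

Each side is a finite straight segment at perpendicular distance d = a/(2 tan(π/3)) = 0.01732 m from the centre, with end-angles ±π/3.
One side contributes B₁ = (μ₀I/4πd)·2 sin(π/3) = 5.48×10⁻⁶ T.
All 3 sides add in the same direction: B = 3 × 5.48×10⁻⁶ = 1.64×10⁻⁵ T.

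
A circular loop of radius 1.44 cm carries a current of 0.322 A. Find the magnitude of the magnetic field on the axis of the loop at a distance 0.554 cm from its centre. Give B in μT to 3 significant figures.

B ≈ 11.4 μT

On the axis of a circular loop, B = μ₀IR² / [2(R²+z²)^(3/2)].
R² + z² = (0.0144)² + (0.00554)² = 0.0002381 m², and (R²+z²)^(3/2) = 3.67×10⁻⁶ m³.
B = (4π×10⁻⁷ × 0.322 × 0.0002074) / (2 × 3.67×10⁻⁶) = 1.14×10⁻⁵ T.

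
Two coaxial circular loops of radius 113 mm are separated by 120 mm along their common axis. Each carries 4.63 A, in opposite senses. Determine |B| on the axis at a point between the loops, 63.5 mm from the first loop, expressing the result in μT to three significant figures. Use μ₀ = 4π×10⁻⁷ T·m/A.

B ≈ 1.36 μT

Each loop contributes B = μ₀IR²/[2(R²+z²)^(3/2)] on the axis, with z measured from that loop.
Loop 1 (z = 0.0635 m): B₁ = 1.71×10⁻⁵ T. Loop 2 (z = 0.0565 m): B₂ = 1.84×10⁻⁵ T.
The fields oppose: B = |B₁ − B₂| = 1.36×10⁻⁶ T.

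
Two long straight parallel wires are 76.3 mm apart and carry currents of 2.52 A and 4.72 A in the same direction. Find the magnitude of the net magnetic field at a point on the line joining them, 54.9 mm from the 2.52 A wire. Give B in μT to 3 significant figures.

Each long wire gives B = μ₀I/(2πd). Distances are d₁ = 0.0549 m and d₂ = 0.0214 m.
B₁ = 9.18×10⁻⁶ T, B₂ = 4.41×10⁻⁵ T.
Between parallel currents the two contributions point in opposite directions, so they subtract. B = |B₁ − B₂| = |9.18×10⁻⁶ − 4.41×10⁻⁵| = 3.49×10⁻⁵ T.

B ≈ 34.9 μT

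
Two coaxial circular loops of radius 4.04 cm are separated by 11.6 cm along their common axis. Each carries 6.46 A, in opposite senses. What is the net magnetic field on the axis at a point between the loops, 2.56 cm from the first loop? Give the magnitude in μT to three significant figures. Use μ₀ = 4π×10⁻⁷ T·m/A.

B ≈ 53.7 μT

Each loop contributes B = μ₀IR²/[2(R²+z²)^(3/2)] on the axis, with z measured from that loop.
Loop 1 (z = 0.0256 m): B₁ = 6.06×10⁻⁵ T. Loop 2 (z = 0.0904 m): B₂ = 6.82×10⁻⁶ T.
The fields oppose: B = |B₁ − B₂| = 5.37×10⁻⁵ T.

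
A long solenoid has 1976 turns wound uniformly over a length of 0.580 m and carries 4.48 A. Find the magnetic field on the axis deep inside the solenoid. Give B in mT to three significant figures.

B ≈ 19.2 mT

Inside a long solenoid, B = μ₀nI with n = 3407 turns/m.
B = 4π×10⁻⁷ × 3407 × 4.48 = 1.92×10⁻² T.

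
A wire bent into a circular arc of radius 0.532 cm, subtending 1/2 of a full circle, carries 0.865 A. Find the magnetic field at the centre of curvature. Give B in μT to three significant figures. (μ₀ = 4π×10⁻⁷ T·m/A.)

The Biot–Savart field of a circular arc at its centre is B = μ₀Iφ/(4πR), with φ = 3.142 rad.
B = (4π×10⁻⁷ × 0.865 × 3.142) / (4π × 0.00532) = 5.11×10⁻⁵ T.

B ≈ 51.1 μT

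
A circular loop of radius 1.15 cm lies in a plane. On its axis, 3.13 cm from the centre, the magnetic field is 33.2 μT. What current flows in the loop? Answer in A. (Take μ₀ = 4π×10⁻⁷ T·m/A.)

I ≈ 14.8 A

On the axis of a loop, B = μ₀IR²/[2(R²+z²)^(3/2)], so I = 2B(R²+z²)^(3/2)/(μ₀R²).
R² + z² = 0.0001322 + 0.0009797 = 0.001112 m²; raised to 3/2 gives 3.71×10⁻⁵ m³.
I = 2 × 3.32×10⁻⁵ × 3.71×10⁻⁵ / (1.26×10⁻⁶ × 0.0001322) = 14.8 A.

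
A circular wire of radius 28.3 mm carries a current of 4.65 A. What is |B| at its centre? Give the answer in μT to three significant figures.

B ≈ 103 μT

At the centre of a circular loop the Biot–Savart law gives B = μ₀I/(2R).
B = (4π×10⁻⁷ × 4.65) / (2 × 0.0283) = 1.03×10⁻⁴ T.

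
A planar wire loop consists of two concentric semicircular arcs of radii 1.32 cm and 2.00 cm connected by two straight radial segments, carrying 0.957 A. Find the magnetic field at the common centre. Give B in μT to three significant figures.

The radial connectors point toward the centre, so dl × r̂ = 0 and they contribute nothing.
Each semicircle gives μ₀I/(4R): inner arc 2.28×10⁻⁵ T, outer arc 1.50×10⁻⁵ T.
The two arcs carry current in opposite angular senses, so their fields oppose: B = |2.28×10⁻⁵ − 1.50×10⁻⁵| = 7.74×10⁻⁶ T.

B ≈ 7.74 μT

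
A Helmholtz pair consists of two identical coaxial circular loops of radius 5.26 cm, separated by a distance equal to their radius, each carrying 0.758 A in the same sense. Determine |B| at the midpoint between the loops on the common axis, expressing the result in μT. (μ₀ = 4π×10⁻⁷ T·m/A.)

B ≈ 13.0 μT

Each loop contributes B = μ₀IR²/[2(R²+z²)^(3/2)] on the axis, with z measured from that loop.
Loop 1 (z = 0.0263 m): B₁ = 6.48×10⁻⁶ T. Loop 2 (z = 0.0263 m): B₂ = 6.48×10⁻⁶ T.
The fields add: B = B₁ + B₂ = 1.30×10⁻⁵ T.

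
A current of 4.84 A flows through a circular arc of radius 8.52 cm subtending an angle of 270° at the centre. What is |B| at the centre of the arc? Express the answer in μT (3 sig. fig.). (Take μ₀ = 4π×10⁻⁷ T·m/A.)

The Biot–Savart field of a circular arc at its centre is B = μ₀Iφ/(4πR), with φ = 4.712 rad.
B = (4π×10⁻⁷ × 4.84 × 4.712) / (4π × 0.0852) = 2.68×10⁻⁵ T.

B ≈ 26.8 μT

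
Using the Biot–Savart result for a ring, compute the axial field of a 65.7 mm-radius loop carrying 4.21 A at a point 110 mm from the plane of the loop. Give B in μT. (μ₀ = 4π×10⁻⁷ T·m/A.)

B ≈ 5.43 μT

On the axis of a circular loop, B = μ₀IR² / [2(R²+z²)^(3/2)].
R² + z² = (0.0657)² + (0.11)² = 0.01642 m², and (R²+z²)^(3/2) = 2.10×10⁻³ m³.
B = (4π×10⁻⁷ × 4.21 × 0.004316) / (2 × 2.10×10⁻³) = 5.43×10⁻⁶ T.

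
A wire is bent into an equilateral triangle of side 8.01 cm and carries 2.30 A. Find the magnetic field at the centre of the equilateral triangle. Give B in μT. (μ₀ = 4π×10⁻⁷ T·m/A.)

Each side is a finite straight segment at perpendicular distance d = a/(2 tan(π/3)) = 0.02312 m from the centre, with end-angles ±π/3.
One side contributes B₁ = (μ₀I/4πd)·2 sin(π/3) = 1.72×10⁻⁵ T.
All 3 sides add in the same direction: B = 3 × 1.72×10⁻⁵ = 5.17×10⁻⁵ T.

B ≈ 51.7 μT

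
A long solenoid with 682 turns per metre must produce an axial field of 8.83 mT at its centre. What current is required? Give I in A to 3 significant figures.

I ≈ 10.3 A

Inside a long solenoid B = μ₀nI with n = 682 m⁻¹, so I = B/(μ₀n).
I = 8.83×10⁻³ / (4π×10⁻⁷ × 682) = 10.3 A.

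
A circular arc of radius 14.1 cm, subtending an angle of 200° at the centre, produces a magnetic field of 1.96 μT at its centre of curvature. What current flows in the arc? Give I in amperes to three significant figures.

For a circular arc, B = μ₀Iφ/(4πR) with φ in radians; here φ = 3.491 rad.
So I = 4πRB/(μ₀φ) = 4π × 0.141 × 1.96×10⁻⁶ / (4π×10⁻⁷ × 3.491) = 0.792 A.

I ≈ 0.792 A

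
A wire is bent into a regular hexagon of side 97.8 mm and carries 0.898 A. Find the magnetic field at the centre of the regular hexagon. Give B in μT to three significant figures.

Each side is a finite straight segment at perpendicular distance d = a/(2 tan(π/6)) = 0.0847 m from the centre, with end-angles ±π/6.
One side contributes B₁ = (μ₀I/4πd)·2 sin(π/6) = 1.06×10⁻⁶ T.
All 6 sides add in the same direction: B = 6 × 1.06×10⁻⁶ = 6.36×10⁻⁶ T.

B ≈ 6.36 μT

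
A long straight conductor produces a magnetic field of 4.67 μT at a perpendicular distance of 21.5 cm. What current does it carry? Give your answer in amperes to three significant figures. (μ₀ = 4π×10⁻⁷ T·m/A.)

I ≈ 5.02 A

For a long straight wire B = μ₀I/(2πd), so I = 2πdB/μ₀.
I = 2π × 0.215 × 4.67×10⁻⁶ / (4π×10⁻⁷) = 5.02 A.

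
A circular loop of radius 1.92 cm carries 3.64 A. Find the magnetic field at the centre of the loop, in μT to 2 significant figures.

At the centre of a circular loop the Biot–Savart law gives B = μ₀I/(2R).
B = (4π×10⁻⁷ × 3.64) / (2 × 0.0192) = 1.19×10⁻⁴ T.

B ≈ 120 μT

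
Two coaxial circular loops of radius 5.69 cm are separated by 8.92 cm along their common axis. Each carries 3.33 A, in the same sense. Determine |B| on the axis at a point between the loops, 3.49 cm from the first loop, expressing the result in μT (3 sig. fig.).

B ≈ 36.7 μT

Each loop contributes B = μ₀IR²/[2(R²+z²)^(3/2)] on the axis, with z measured from that loop.
Loop 1 (z = 0.0349 m): B₁ = 2.28×10⁻⁵ T. Loop 2 (z = 0.0543 m): B₂ = 1.39×10⁻⁵ T.
The fields add: B = B₁ + B₂ = 3.67×10⁻⁵ T.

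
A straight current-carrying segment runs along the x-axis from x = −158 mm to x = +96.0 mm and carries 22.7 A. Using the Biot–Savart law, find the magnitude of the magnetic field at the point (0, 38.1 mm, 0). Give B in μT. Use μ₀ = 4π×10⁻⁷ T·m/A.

B ≈ 113 μT

For a finite straight segment, B = (μ₀I/4πd)(sinθ₁ + sinθ₂), where θ₁, θ₂ are the angles from the perpendicular to each end.
The perpendicular distance is d = 0.0381 m; the end-offsets along the wire are a = 0.158 m and b = 0.096 m.
sinθ₁ = 0.158/√(0.158²+0.0381²) = 0.9721; sinθ₂ = 0.096/√(0.096²+0.0381²) = 0.9295.
B = (4π×10⁻⁷ × 22.7) / (4π × 0.0381) × (0.9721 + 0.9295) = 1.13×10⁻⁴ T.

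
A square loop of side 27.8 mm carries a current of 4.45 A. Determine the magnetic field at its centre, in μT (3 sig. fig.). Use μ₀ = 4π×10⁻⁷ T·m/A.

B ≈ 181 μT

Each side is a finite straight segment at perpendicular distance d = a/(2 tan(π/4)) = 0.0139 m from the centre, with end-angles ±π/4.
One side contributes B₁ = (μ₀I/4πd)·2 sin(π/4) = 4.53×10⁻⁵ T.
All 4 sides add in the same direction: B = 4 × 4.53×10⁻⁵ = 1.81×10⁻⁴ T.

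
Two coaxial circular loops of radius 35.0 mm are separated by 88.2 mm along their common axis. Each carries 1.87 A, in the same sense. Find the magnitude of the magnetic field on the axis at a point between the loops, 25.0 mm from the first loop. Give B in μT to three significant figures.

Each loop contributes B = μ₀IR²/[2(R²+z²)^(3/2)] on the axis, with z measured from that loop.
Loop 1 (z = 0.025 m): B₁ = 1.81×10⁻⁵ T. Loop 2 (z = 0.0632 m): B₂ = 3.82×10⁻⁶ T.
The fields add: B = B₁ + B₂ = 2.19×10⁻⁵ T.

B ≈ 21.9 μT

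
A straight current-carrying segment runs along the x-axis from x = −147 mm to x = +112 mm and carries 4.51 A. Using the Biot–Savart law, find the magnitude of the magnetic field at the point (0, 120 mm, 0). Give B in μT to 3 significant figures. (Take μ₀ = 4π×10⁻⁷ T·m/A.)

For a finite straight segment, B = (μ₀I/4πd)(sinθ₁ + sinθ₂), where θ₁, θ₂ are the angles from the perpendicular to each end.
The perpendicular distance is d = 0.12 m; the end-offsets along the wire are a = 0.147 m and b = 0.112 m.
sinθ₁ = 0.147/√(0.147²+0.12²) = 0.7747; sinθ₂ = 0.112/√(0.112²+0.12²) = 0.6823.
B = (4π×10⁻⁷ × 4.51) / (4π × 0.12) × (0.7747 + 0.6823) = 5.48×10⁻⁶ T.

B ≈ 5.48 μT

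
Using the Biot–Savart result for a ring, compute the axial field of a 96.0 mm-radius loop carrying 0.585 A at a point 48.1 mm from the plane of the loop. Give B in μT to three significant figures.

B ≈ 2.74 μT

On the axis of a circular loop, B = μ₀IR² / [2(R²+z²)^(3/2)].
R² + z² = (0.096)² + (0.0481)² = 0.01153 m², and (R²+z²)^(3/2) = 1.24×10⁻³ m³.
B = (4π×10⁻⁷ × 0.585 × 0.009216) / (2 × 1.24×10⁻³) = 2.74×10⁻⁶ T.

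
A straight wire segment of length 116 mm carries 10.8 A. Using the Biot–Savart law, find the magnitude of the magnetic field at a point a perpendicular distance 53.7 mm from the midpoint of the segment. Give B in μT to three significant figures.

B ≈ 29.5 μT

For a finite straight segment, B = (μ₀I/4πd)(sinθ₁ + sinθ₂), where θ₁, θ₂ are the angles from the perpendicular to each end.
The perpendicular from the point meets the wire at its midpoint, so each end is L/2 = 0.058 m away along the wire.
sinθ₁ = 0.058/√(0.058²+0.0537²) = 0.7338; sinθ₂ = 0.058/√(0.058²+0.0537²) = 0.7338.
B = (4π×10⁻⁷ × 10.8) / (4π × 0.0537) × (0.7338 + 0.7338) = 2.95×10⁻⁵ T.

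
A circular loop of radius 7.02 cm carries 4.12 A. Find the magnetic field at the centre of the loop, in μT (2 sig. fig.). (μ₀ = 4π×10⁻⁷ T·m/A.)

B ≈ 37 μT

At the centre of a circular loop the Biot–Savart law gives B = μ₀I/(2R).
B = (4π×10⁻⁷ × 4.12) / (2 × 0.0702) = 3.69×10⁻⁵ T.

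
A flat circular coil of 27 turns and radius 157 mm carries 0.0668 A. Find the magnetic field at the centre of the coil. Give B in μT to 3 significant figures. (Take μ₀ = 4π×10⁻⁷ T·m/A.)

B ≈ 7.22 μT

For an N-turn flat coil, B = Nμ₀I/(2R) with R = 0.157 m.
B = 27 × 2.67×10⁻⁷ T = 7.22×10⁻⁶ T.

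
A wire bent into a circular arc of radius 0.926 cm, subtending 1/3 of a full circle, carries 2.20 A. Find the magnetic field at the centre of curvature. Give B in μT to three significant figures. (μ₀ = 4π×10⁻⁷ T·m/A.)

The Biot–Savart field of a circular arc at its centre is B = μ₀Iφ/(4πR), with φ = 2.094 rad.
B = (4π×10⁻⁷ × 2.20 × 2.094) / (4π × 0.00926) = 4.98×10⁻⁵ T.

B ≈ 49.8 μT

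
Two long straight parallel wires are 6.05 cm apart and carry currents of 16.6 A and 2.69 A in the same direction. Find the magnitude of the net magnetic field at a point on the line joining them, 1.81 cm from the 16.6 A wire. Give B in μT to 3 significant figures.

B ≈ 171 μT

Each long wire gives B = μ₀I/(2πd). Distances are d₁ = 0.0181 m and d₂ = 0.0424 m.
B₁ = 1.83×10⁻⁴ T, B₂ = 1.27×10⁻⁵ T.
Between parallel currents the two contributions point in opposite directions, so they subtract. B = |B₁ − B₂| = |1.83×10⁻⁴ − 1.27×10⁻⁵| = 1.71×10⁻⁴ T.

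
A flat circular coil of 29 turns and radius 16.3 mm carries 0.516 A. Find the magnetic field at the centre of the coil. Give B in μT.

B ≈ 577 μT

For an N-turn flat coil, B = Nμ₀I/(2R) with R = 0.0163 m.
B = 29 × 1.99×10⁻⁵ T = 5.77×10⁻⁴ T.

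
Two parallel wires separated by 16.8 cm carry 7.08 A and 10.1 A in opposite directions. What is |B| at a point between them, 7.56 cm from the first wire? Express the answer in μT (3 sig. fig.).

Each long wire gives B = μ₀I/(2πd). Distances are d₁ = 0.0756 m and d₂ = 0.0924 m.
B₁ = 1.87×10⁻⁵ T, B₂ = 2.19×10⁻⁵ T.
Between antiparallel currents both contributions point the same way, so they add. B = B₁ + B₂ = 1.87×10⁻⁵ + 2.19×10⁻⁵ = 4.06×10⁻⁵ T.

B ≈ 40.6 μT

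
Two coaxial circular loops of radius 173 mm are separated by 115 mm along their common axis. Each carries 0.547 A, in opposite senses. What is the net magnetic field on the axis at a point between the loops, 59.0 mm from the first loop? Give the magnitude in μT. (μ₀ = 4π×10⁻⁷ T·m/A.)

Each loop contributes B = μ₀IR²/[2(R²+z²)^(3/2)] on the axis, with z measured from that loop.
Loop 1 (z = 0.059 m): B₁ = 1.68×10⁻⁶ T. Loop 2 (z = 0.056 m): B₂ = 1.71×10⁻⁶ T.
The fields oppose: B = |B₁ − B₂| = 2.64×10⁻⁸ T.

B ≈ 0.0264 μT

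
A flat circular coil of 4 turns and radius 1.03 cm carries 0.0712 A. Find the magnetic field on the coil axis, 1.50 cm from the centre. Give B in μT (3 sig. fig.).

For an N-turn flat coil, B = Nμ₀IR²/[2(R²+z²)^(3/2)] with R = 0.0103 m, z = 0.015 m.
B = 4 × 7.88×10⁻⁷ T = 3.15×10⁻⁶ T.

B ≈ 3.15 μT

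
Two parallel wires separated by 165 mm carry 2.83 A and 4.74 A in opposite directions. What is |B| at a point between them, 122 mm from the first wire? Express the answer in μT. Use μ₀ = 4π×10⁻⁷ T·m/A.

B ≈ 26.7 μT

Each long wire gives B = μ₀I/(2πd). Distances are d₁ = 0.122 m and d₂ = 0.043 m.
B₁ = 4.64×10⁻⁶ T, B₂ = 2.20×10⁻⁵ T.
Between antiparallel currents both contributions point the same way, so they add. B = B₁ + B₂ = 4.64×10⁻⁶ + 2.20×10⁻⁵ = 2.67×10⁻⁵ T.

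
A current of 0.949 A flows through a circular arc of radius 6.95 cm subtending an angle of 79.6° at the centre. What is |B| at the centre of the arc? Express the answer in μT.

B ≈ 1.90 μT

The Biot–Savart field of a circular arc at its centre is B = μ₀Iφ/(4πR), with φ = 1.389 rad.
B = (4π×10⁻⁷ × 0.949 × 1.389) / (4π × 0.0695) = 1.90×10⁻⁶ T.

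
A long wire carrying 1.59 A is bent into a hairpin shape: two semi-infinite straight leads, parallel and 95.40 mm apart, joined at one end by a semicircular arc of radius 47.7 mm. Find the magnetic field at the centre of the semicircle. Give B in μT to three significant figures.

The semicircular arc contributes B_arc = μ₀I·π/(4πR) = μ₀I/(4R) = 1.05×10⁻⁵ T.
Each semi-infinite lead is at perpendicular distance R = 0.0477 m from the centre, with the perpendicular foot at its near end, so it contributes μ₀I/(4πR); both point the same way, together 6.67×10⁻⁶ T.
Arc and leads all point the same direction: B = 1.05×10⁻⁵ + 6.67×10⁻⁶ = 1.71×10⁻⁵ T.

B ≈ 17.1 μT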